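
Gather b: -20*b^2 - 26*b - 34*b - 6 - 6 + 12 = -20*b^2 - 60*b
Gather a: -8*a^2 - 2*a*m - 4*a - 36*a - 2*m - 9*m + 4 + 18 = -8*a^2 + a*(-2*m - 40) - 11*m + 22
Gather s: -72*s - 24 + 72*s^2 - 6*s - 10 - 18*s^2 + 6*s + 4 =54*s^2 - 72*s - 30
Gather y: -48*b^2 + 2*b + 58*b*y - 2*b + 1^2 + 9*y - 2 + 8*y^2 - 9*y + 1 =-48*b^2 + 58*b*y + 8*y^2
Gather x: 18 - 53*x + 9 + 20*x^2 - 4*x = 20*x^2 - 57*x + 27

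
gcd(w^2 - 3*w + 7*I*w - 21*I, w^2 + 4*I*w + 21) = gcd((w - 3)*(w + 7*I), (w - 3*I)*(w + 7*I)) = w + 7*I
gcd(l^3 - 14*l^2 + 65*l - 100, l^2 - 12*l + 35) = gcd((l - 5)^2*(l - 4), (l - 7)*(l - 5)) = l - 5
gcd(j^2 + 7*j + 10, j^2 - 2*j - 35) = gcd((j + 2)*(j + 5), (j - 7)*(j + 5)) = j + 5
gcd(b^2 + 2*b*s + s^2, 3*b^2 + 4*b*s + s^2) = b + s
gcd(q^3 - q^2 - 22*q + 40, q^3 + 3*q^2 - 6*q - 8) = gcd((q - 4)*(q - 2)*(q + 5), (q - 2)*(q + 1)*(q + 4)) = q - 2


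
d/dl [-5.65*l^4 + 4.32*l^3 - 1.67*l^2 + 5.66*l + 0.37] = -22.6*l^3 + 12.96*l^2 - 3.34*l + 5.66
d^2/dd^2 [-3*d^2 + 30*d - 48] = -6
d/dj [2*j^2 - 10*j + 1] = 4*j - 10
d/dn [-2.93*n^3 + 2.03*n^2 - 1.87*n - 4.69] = -8.79*n^2 + 4.06*n - 1.87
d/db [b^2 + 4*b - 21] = 2*b + 4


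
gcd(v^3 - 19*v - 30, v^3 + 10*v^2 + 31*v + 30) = v^2 + 5*v + 6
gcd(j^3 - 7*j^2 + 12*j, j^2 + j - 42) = 1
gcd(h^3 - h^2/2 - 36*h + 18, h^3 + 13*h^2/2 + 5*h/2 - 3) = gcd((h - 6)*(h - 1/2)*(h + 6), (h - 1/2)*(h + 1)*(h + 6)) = h^2 + 11*h/2 - 3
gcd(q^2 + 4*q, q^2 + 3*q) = q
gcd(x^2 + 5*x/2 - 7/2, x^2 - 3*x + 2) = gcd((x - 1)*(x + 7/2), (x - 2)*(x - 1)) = x - 1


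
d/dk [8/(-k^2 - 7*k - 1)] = 8*(2*k + 7)/(k^2 + 7*k + 1)^2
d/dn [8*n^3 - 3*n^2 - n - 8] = 24*n^2 - 6*n - 1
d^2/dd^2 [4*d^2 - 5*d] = 8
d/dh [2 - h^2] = -2*h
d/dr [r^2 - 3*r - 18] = 2*r - 3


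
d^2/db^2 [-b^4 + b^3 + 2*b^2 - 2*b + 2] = -12*b^2 + 6*b + 4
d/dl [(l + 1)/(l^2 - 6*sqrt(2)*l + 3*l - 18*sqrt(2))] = (l^2 - 6*sqrt(2)*l + 3*l - (l + 1)*(2*l - 6*sqrt(2) + 3) - 18*sqrt(2))/(l^2 - 6*sqrt(2)*l + 3*l - 18*sqrt(2))^2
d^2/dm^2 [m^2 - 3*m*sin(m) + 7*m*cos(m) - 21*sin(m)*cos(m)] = 3*m*sin(m) - 7*m*cos(m) - 14*sin(m) + 42*sin(2*m) - 6*cos(m) + 2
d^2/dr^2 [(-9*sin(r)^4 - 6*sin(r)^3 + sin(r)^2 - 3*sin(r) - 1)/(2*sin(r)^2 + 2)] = (36*sin(r)^8 + 6*sin(r)^7 + 90*sin(r)^6 + 15*sin(r)^5 + 98*sin(r)^4 + 42*sin(r)^3 - 128*sin(r)^2 - 15*sin(r) + 4)/(2*(sin(r)^2 + 1)^3)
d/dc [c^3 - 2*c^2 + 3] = c*(3*c - 4)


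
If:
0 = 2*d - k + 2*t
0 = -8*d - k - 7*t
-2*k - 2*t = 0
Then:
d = 0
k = 0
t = 0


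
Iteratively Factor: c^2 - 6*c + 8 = (c - 2)*(c - 4)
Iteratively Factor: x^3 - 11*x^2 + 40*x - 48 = (x - 4)*(x^2 - 7*x + 12) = (x - 4)^2*(x - 3)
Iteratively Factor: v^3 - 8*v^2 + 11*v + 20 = (v - 5)*(v^2 - 3*v - 4) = (v - 5)*(v - 4)*(v + 1)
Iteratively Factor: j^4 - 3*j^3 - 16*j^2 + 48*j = (j - 4)*(j^3 + j^2 - 12*j) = (j - 4)*(j - 3)*(j^2 + 4*j) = (j - 4)*(j - 3)*(j + 4)*(j)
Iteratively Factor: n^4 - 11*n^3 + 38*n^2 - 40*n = (n - 5)*(n^3 - 6*n^2 + 8*n) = (n - 5)*(n - 4)*(n^2 - 2*n) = (n - 5)*(n - 4)*(n - 2)*(n)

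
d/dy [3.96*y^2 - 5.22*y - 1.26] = 7.92*y - 5.22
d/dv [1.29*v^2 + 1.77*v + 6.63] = 2.58*v + 1.77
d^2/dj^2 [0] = 0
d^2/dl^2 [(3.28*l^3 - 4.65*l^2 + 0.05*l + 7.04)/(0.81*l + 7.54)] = (4.304016*l^3 + 120.193632*l^2 + 1118.839488*l - 520.092732)/(0.531441*l^3 + 14.840982*l^2 + 138.149388*l + 428.661064)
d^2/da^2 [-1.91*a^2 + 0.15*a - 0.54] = -3.82000000000000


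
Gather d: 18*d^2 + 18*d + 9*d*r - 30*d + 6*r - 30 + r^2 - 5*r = 18*d^2 + d*(9*r - 12) + r^2 + r - 30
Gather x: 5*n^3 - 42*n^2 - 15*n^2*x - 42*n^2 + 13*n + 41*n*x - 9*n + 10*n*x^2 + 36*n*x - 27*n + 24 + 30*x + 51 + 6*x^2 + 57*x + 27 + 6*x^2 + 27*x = 5*n^3 - 84*n^2 - 23*n + x^2*(10*n + 12) + x*(-15*n^2 + 77*n + 114) + 102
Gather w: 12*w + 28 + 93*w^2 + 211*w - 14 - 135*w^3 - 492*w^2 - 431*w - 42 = -135*w^3 - 399*w^2 - 208*w - 28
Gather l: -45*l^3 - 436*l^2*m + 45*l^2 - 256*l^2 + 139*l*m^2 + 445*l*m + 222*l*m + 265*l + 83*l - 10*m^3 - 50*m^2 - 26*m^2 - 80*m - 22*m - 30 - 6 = -45*l^3 + l^2*(-436*m - 211) + l*(139*m^2 + 667*m + 348) - 10*m^3 - 76*m^2 - 102*m - 36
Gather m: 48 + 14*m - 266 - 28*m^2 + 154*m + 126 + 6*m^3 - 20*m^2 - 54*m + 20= 6*m^3 - 48*m^2 + 114*m - 72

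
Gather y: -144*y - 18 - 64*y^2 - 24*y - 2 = -64*y^2 - 168*y - 20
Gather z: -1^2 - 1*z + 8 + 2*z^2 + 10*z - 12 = 2*z^2 + 9*z - 5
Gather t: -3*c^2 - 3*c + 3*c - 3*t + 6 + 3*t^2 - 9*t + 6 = -3*c^2 + 3*t^2 - 12*t + 12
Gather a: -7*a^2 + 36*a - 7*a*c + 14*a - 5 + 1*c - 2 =-7*a^2 + a*(50 - 7*c) + c - 7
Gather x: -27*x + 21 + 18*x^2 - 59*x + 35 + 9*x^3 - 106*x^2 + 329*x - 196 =9*x^3 - 88*x^2 + 243*x - 140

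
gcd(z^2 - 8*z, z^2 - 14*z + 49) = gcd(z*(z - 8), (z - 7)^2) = 1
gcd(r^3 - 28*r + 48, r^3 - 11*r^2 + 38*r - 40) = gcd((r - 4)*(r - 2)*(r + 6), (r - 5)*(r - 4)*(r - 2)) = r^2 - 6*r + 8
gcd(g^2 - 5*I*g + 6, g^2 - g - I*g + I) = 1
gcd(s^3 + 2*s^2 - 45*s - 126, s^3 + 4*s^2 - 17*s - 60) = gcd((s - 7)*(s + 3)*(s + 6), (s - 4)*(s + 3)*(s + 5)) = s + 3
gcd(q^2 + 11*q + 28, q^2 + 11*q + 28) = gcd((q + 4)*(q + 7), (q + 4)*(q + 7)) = q^2 + 11*q + 28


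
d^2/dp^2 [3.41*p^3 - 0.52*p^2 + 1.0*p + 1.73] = 20.46*p - 1.04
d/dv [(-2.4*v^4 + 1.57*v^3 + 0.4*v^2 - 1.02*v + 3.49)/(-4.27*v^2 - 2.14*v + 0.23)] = (20.496*v^5 + 8.7041*v^4 - 8.9276*v^3 - 4.1281*v^2 + 29.9886*v + 7.234)/(18.2329*v^4 + 18.2756*v^3 + 2.6154*v^2 - 0.9844*v + 0.0529)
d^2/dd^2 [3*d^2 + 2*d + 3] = 6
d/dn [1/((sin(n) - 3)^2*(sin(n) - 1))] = (5 - 3*sin(n))*cos(n)/((sin(n) - 3)^3*(sin(n) - 1)^2)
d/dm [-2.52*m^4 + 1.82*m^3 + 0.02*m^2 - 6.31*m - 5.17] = -10.08*m^3 + 5.46*m^2 + 0.04*m - 6.31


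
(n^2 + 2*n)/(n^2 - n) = (n + 2)/(n - 1)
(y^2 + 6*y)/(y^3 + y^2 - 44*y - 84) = y/(y^2 - 5*y - 14)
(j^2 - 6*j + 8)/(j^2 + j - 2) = (j^2 - 6*j + 8)/(j^2 + j - 2)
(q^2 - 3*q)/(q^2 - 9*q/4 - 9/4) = 4*q/(4*q + 3)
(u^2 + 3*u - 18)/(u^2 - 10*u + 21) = (u + 6)/(u - 7)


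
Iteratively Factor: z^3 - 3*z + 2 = (z - 1)*(z^2 + z - 2) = (z - 1)*(z + 2)*(z - 1)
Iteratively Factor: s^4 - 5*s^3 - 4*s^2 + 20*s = (s)*(s^3 - 5*s^2 - 4*s + 20) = s*(s + 2)*(s^2 - 7*s + 10) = s*(s - 5)*(s + 2)*(s - 2)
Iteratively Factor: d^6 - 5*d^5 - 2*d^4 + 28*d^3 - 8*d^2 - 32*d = (d)*(d^5 - 5*d^4 - 2*d^3 + 28*d^2 - 8*d - 32) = d*(d + 2)*(d^4 - 7*d^3 + 12*d^2 + 4*d - 16) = d*(d - 2)*(d + 2)*(d^3 - 5*d^2 + 2*d + 8) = d*(d - 2)*(d + 1)*(d + 2)*(d^2 - 6*d + 8) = d*(d - 2)^2*(d + 1)*(d + 2)*(d - 4)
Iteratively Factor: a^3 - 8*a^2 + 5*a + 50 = (a - 5)*(a^2 - 3*a - 10) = (a - 5)^2*(a + 2)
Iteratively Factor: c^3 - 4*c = (c + 2)*(c^2 - 2*c) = c*(c + 2)*(c - 2)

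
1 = 1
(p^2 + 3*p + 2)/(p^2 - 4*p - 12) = (p + 1)/(p - 6)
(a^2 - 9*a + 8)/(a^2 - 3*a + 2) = (a - 8)/(a - 2)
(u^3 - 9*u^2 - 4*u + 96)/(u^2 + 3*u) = u - 12 + 32/u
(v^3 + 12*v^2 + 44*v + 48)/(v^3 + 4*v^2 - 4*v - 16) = (v + 6)/(v - 2)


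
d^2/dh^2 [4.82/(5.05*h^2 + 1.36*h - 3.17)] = (-245.8441*h^2 - 66.20752*h + 4.82*(10.1*h + 1.36)*(20.2*h + 2.72) + 154.32194)/(5.05*h^2 + 1.36*h - 3.17)^3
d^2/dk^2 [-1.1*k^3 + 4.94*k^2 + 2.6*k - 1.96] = 9.88 - 6.6*k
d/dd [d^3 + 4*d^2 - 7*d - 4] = 3*d^2 + 8*d - 7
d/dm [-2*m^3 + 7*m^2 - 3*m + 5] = -6*m^2 + 14*m - 3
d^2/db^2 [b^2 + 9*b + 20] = 2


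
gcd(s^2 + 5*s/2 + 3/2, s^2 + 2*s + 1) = s + 1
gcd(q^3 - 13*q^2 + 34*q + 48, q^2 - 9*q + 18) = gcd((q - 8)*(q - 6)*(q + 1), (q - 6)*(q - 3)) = q - 6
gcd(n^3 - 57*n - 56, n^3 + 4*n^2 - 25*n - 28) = n^2 + 8*n + 7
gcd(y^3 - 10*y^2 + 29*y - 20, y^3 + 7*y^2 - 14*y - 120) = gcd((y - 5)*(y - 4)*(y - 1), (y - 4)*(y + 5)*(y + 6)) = y - 4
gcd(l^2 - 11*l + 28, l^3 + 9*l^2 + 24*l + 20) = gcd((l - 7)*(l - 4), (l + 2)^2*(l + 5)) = 1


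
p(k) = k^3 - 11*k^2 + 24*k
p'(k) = 3*k^2 - 22*k + 24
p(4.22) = -19.46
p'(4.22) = -15.41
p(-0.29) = -7.91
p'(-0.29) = 30.63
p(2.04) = 11.67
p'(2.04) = -8.40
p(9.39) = 83.40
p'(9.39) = 81.94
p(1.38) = 14.80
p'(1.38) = -0.65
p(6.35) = -35.10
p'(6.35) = 5.27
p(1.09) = 14.39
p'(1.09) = 3.58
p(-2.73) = -167.85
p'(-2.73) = 106.42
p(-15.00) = -6210.00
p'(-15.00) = 1029.00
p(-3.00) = -198.00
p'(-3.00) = 117.00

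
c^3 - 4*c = c*(c - 2)*(c + 2)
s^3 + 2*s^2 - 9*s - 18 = (s - 3)*(s + 2)*(s + 3)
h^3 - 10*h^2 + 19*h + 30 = (h - 6)*(h - 5)*(h + 1)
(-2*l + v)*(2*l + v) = -4*l^2 + v^2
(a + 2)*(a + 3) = a^2 + 5*a + 6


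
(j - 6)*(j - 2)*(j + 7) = j^3 - j^2 - 44*j + 84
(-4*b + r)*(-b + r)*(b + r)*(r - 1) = 4*b^3*r - 4*b^3 - b^2*r^2 + b^2*r - 4*b*r^3 + 4*b*r^2 + r^4 - r^3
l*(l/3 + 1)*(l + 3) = l^3/3 + 2*l^2 + 3*l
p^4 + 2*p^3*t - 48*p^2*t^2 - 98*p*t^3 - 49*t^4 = (p - 7*t)*(p + t)^2*(p + 7*t)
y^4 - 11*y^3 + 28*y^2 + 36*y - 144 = (y - 6)*(y - 4)*(y - 3)*(y + 2)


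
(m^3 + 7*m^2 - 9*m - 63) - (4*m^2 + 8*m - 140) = m^3 + 3*m^2 - 17*m + 77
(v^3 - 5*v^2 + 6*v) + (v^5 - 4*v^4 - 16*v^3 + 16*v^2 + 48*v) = v^5 - 4*v^4 - 15*v^3 + 11*v^2 + 54*v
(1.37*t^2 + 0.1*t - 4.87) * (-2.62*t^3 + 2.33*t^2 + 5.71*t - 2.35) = -3.5894*t^5 + 2.9301*t^4 + 20.8151*t^3 - 13.9956*t^2 - 28.0427*t + 11.4445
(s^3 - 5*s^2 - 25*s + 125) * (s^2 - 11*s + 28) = s^5 - 16*s^4 + 58*s^3 + 260*s^2 - 2075*s + 3500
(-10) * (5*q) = -50*q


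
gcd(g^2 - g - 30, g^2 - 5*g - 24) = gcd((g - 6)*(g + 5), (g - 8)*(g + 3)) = 1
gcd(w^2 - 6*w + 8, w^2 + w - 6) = w - 2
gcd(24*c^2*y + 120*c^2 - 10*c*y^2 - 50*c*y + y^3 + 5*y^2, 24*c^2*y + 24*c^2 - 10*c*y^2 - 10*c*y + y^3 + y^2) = 24*c^2 - 10*c*y + y^2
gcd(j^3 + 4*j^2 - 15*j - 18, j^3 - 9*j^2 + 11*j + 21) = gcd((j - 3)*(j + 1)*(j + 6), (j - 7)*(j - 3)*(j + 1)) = j^2 - 2*j - 3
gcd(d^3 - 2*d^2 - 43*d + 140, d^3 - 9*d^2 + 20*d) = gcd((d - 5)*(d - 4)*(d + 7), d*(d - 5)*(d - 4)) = d^2 - 9*d + 20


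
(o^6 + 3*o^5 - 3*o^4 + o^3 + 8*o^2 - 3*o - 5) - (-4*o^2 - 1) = o^6 + 3*o^5 - 3*o^4 + o^3 + 12*o^2 - 3*o - 4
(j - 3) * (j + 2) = j^2 - j - 6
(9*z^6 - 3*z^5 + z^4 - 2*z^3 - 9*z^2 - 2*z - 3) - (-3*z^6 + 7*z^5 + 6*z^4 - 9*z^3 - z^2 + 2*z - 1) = 12*z^6 - 10*z^5 - 5*z^4 + 7*z^3 - 8*z^2 - 4*z - 2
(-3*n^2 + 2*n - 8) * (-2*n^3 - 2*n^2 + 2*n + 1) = 6*n^5 + 2*n^4 + 6*n^3 + 17*n^2 - 14*n - 8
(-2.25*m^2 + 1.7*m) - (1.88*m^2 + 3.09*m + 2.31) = -4.13*m^2 - 1.39*m - 2.31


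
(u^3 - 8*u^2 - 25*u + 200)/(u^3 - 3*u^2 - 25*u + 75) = (u - 8)/(u - 3)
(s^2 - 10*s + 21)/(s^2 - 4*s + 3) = (s - 7)/(s - 1)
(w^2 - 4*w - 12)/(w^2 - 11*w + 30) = (w + 2)/(w - 5)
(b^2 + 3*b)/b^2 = (b + 3)/b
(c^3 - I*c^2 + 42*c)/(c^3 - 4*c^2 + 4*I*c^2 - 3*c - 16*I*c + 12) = c*(c^2 - I*c + 42)/(c^3 + 4*c^2*(-1 + I) - c*(3 + 16*I) + 12)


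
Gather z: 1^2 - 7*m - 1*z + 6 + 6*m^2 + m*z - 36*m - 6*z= 6*m^2 - 43*m + z*(m - 7) + 7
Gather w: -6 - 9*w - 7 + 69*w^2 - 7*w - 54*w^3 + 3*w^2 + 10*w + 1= -54*w^3 + 72*w^2 - 6*w - 12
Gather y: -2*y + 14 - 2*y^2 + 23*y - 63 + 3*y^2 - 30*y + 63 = y^2 - 9*y + 14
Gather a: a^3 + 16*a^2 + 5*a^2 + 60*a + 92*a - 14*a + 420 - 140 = a^3 + 21*a^2 + 138*a + 280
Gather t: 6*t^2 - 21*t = 6*t^2 - 21*t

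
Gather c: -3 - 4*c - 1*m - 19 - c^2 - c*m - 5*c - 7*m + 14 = -c^2 + c*(-m - 9) - 8*m - 8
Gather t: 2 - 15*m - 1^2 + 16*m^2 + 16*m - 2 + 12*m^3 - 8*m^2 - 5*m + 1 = 12*m^3 + 8*m^2 - 4*m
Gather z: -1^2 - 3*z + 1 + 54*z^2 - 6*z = 54*z^2 - 9*z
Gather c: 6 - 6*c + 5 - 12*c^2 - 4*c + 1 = -12*c^2 - 10*c + 12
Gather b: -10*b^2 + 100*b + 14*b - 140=-10*b^2 + 114*b - 140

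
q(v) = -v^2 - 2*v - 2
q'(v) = -2*v - 2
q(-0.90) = -1.01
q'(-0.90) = -0.20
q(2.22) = -11.37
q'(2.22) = -6.44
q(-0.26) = -1.55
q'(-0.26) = -1.48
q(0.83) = -4.35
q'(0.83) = -3.66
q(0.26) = -2.59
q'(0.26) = -2.52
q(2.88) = -16.05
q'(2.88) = -7.76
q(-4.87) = -15.98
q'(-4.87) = 7.74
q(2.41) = -12.63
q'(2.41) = -6.82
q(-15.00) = -197.00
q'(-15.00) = 28.00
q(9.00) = -101.00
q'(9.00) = -20.00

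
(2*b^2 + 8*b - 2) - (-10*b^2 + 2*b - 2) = 12*b^2 + 6*b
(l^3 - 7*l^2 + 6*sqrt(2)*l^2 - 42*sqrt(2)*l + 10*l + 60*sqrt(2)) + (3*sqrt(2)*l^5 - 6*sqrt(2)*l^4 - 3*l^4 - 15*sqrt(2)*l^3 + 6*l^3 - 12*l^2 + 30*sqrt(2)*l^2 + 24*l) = 3*sqrt(2)*l^5 - 6*sqrt(2)*l^4 - 3*l^4 - 15*sqrt(2)*l^3 + 7*l^3 - 19*l^2 + 36*sqrt(2)*l^2 - 42*sqrt(2)*l + 34*l + 60*sqrt(2)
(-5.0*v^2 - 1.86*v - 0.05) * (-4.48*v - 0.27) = 22.4*v^3 + 9.6828*v^2 + 0.7262*v + 0.0135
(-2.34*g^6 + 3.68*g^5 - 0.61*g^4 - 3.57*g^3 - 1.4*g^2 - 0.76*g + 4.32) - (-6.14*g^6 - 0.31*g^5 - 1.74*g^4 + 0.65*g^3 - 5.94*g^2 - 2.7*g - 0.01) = 3.8*g^6 + 3.99*g^5 + 1.13*g^4 - 4.22*g^3 + 4.54*g^2 + 1.94*g + 4.33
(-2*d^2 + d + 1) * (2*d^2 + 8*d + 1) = -4*d^4 - 14*d^3 + 8*d^2 + 9*d + 1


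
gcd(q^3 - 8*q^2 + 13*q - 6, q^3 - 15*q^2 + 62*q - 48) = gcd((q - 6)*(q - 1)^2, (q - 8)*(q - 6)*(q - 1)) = q^2 - 7*q + 6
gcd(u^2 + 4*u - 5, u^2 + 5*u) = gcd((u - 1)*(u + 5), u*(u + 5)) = u + 5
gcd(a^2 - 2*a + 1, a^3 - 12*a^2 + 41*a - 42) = 1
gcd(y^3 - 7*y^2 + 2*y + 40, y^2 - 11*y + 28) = y - 4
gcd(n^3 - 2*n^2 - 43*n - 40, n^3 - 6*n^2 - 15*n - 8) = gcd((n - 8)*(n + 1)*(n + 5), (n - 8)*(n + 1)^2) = n^2 - 7*n - 8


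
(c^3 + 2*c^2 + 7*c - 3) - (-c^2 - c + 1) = c^3 + 3*c^2 + 8*c - 4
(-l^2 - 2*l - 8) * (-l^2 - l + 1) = l^4 + 3*l^3 + 9*l^2 + 6*l - 8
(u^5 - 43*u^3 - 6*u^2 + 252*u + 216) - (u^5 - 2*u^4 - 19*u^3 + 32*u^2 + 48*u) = 2*u^4 - 24*u^3 - 38*u^2 + 204*u + 216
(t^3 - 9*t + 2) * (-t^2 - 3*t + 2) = -t^5 - 3*t^4 + 11*t^3 + 25*t^2 - 24*t + 4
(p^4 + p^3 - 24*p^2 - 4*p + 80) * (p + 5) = p^5 + 6*p^4 - 19*p^3 - 124*p^2 + 60*p + 400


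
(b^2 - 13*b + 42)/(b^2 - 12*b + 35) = (b - 6)/(b - 5)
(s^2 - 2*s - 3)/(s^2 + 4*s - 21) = (s + 1)/(s + 7)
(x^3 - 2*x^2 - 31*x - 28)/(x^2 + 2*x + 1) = (x^2 - 3*x - 28)/(x + 1)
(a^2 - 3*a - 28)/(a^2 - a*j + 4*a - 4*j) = (a - 7)/(a - j)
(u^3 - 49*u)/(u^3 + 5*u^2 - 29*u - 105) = u*(u - 7)/(u^2 - 2*u - 15)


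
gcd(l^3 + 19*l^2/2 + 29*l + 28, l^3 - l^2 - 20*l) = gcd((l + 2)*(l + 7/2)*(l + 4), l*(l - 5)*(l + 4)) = l + 4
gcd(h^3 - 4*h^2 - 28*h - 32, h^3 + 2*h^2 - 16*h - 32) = h + 2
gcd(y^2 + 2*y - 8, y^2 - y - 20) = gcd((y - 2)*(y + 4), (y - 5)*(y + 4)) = y + 4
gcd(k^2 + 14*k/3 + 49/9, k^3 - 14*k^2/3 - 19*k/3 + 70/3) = k + 7/3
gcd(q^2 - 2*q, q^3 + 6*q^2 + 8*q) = q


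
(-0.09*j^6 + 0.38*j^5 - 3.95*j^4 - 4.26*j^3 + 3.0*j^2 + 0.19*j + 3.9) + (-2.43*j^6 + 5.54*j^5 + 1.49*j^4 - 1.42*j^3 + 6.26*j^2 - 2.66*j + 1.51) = -2.52*j^6 + 5.92*j^5 - 2.46*j^4 - 5.68*j^3 + 9.26*j^2 - 2.47*j + 5.41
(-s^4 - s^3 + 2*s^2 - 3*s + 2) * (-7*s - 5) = 7*s^5 + 12*s^4 - 9*s^3 + 11*s^2 + s - 10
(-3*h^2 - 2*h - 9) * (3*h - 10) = -9*h^3 + 24*h^2 - 7*h + 90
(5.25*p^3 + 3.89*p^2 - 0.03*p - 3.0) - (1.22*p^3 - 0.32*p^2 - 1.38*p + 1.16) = 4.03*p^3 + 4.21*p^2 + 1.35*p - 4.16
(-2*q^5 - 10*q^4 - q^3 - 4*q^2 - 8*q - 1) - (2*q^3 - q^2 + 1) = -2*q^5 - 10*q^4 - 3*q^3 - 3*q^2 - 8*q - 2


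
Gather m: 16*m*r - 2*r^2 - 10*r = 16*m*r - 2*r^2 - 10*r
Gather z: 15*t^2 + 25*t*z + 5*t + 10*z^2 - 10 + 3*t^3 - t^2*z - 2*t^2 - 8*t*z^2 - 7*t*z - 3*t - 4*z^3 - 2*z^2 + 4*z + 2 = 3*t^3 + 13*t^2 + 2*t - 4*z^3 + z^2*(8 - 8*t) + z*(-t^2 + 18*t + 4) - 8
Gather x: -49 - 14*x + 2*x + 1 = -12*x - 48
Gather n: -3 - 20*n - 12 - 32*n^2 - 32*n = -32*n^2 - 52*n - 15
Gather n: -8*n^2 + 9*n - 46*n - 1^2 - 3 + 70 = -8*n^2 - 37*n + 66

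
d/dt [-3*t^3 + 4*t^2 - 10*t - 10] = -9*t^2 + 8*t - 10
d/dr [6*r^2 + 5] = 12*r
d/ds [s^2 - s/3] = 2*s - 1/3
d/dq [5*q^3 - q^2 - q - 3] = 15*q^2 - 2*q - 1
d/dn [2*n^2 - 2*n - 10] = 4*n - 2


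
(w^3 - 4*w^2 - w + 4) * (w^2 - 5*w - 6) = w^5 - 9*w^4 + 13*w^3 + 33*w^2 - 14*w - 24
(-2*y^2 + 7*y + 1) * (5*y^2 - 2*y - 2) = -10*y^4 + 39*y^3 - 5*y^2 - 16*y - 2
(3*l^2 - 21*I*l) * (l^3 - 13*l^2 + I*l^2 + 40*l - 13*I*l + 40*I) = 3*l^5 - 39*l^4 - 18*I*l^4 + 141*l^3 + 234*I*l^3 - 273*l^2 - 720*I*l^2 + 840*l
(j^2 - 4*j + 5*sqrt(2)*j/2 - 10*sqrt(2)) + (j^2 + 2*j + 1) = 2*j^2 - 2*j + 5*sqrt(2)*j/2 - 10*sqrt(2) + 1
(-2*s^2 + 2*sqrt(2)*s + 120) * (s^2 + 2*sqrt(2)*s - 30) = -2*s^4 - 2*sqrt(2)*s^3 + 188*s^2 + 180*sqrt(2)*s - 3600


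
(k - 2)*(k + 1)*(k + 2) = k^3 + k^2 - 4*k - 4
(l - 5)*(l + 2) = l^2 - 3*l - 10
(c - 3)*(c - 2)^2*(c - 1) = c^4 - 8*c^3 + 23*c^2 - 28*c + 12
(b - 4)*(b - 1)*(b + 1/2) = b^3 - 9*b^2/2 + 3*b/2 + 2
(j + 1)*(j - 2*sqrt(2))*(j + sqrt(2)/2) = j^3 - 3*sqrt(2)*j^2/2 + j^2 - 3*sqrt(2)*j/2 - 2*j - 2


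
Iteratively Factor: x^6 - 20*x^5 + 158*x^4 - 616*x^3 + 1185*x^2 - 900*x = (x - 4)*(x^5 - 16*x^4 + 94*x^3 - 240*x^2 + 225*x) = (x - 5)*(x - 4)*(x^4 - 11*x^3 + 39*x^2 - 45*x) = (x - 5)*(x - 4)*(x - 3)*(x^3 - 8*x^2 + 15*x) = (x - 5)*(x - 4)*(x - 3)^2*(x^2 - 5*x) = (x - 5)^2*(x - 4)*(x - 3)^2*(x)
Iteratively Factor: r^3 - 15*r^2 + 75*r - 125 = (r - 5)*(r^2 - 10*r + 25) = (r - 5)^2*(r - 5)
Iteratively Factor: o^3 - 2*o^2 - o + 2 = (o - 1)*(o^2 - o - 2) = (o - 1)*(o + 1)*(o - 2)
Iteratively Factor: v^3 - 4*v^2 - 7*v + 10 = (v - 5)*(v^2 + v - 2) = (v - 5)*(v + 2)*(v - 1)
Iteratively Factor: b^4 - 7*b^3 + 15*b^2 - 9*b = (b)*(b^3 - 7*b^2 + 15*b - 9) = b*(b - 3)*(b^2 - 4*b + 3) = b*(b - 3)^2*(b - 1)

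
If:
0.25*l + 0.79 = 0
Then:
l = -3.16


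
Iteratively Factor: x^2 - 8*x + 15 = (x - 3)*(x - 5)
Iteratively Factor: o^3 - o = (o - 1)*(o^2 + o) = (o - 1)*(o + 1)*(o)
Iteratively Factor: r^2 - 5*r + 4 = (r - 4)*(r - 1)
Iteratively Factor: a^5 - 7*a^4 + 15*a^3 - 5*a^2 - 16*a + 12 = (a - 3)*(a^4 - 4*a^3 + 3*a^2 + 4*a - 4) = (a - 3)*(a - 2)*(a^3 - 2*a^2 - a + 2) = (a - 3)*(a - 2)*(a - 1)*(a^2 - a - 2) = (a - 3)*(a - 2)^2*(a - 1)*(a + 1)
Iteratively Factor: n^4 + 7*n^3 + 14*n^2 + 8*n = (n + 1)*(n^3 + 6*n^2 + 8*n) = (n + 1)*(n + 2)*(n^2 + 4*n) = (n + 1)*(n + 2)*(n + 4)*(n)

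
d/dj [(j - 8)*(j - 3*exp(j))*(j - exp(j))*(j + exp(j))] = -3*j^3*exp(j) + 4*j^3 - 2*j^2*exp(2*j) + 15*j^2*exp(j) - 24*j^2 + 9*j*exp(3*j) + 14*j*exp(2*j) + 48*j*exp(j) - 69*exp(3*j) + 8*exp(2*j)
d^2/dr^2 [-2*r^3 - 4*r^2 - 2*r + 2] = -12*r - 8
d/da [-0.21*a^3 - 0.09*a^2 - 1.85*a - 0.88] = -0.63*a^2 - 0.18*a - 1.85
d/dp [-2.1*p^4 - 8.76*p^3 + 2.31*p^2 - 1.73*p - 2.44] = -8.4*p^3 - 26.28*p^2 + 4.62*p - 1.73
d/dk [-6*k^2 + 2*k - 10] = 2 - 12*k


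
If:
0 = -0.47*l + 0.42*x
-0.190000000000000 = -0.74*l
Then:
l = 0.26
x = 0.29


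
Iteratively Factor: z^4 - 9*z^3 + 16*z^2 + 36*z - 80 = (z - 2)*(z^3 - 7*z^2 + 2*z + 40) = (z - 4)*(z - 2)*(z^2 - 3*z - 10) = (z - 4)*(z - 2)*(z + 2)*(z - 5)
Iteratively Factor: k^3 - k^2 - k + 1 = (k - 1)*(k^2 - 1) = (k - 1)*(k + 1)*(k - 1)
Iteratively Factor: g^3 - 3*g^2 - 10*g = (g + 2)*(g^2 - 5*g) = g*(g + 2)*(g - 5)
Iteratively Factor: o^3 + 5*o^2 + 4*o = (o)*(o^2 + 5*o + 4) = o*(o + 1)*(o + 4)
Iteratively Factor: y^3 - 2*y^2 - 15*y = (y + 3)*(y^2 - 5*y) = (y - 5)*(y + 3)*(y)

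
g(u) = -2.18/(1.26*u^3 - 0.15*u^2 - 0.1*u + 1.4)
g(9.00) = -0.00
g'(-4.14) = 0.02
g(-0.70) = -2.26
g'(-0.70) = 4.60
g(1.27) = -0.60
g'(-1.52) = 1.91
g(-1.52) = 0.68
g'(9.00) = 0.00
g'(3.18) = 0.05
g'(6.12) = 0.00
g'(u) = -2.18*(-3.78*u^2 + 0.3*u + 0.1)/(1.26*u^3 - 0.15*u^2 - 0.1*u + 1.4)^2 = (8.2404*u^2 - 0.654*u - 0.218)/(1.26*u^3 - 0.15*u^2 - 0.1*u + 1.4)^2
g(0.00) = -1.56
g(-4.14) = 0.02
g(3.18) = -0.05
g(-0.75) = -2.54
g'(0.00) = -0.11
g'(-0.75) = 6.65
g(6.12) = -0.01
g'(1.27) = 0.94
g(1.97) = -0.21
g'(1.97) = 0.29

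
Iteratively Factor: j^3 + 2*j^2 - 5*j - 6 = (j + 3)*(j^2 - j - 2) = (j + 1)*(j + 3)*(j - 2)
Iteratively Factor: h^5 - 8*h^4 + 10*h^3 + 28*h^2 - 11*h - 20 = (h - 4)*(h^4 - 4*h^3 - 6*h^2 + 4*h + 5) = (h - 4)*(h + 1)*(h^3 - 5*h^2 - h + 5) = (h - 5)*(h - 4)*(h + 1)*(h^2 - 1) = (h - 5)*(h - 4)*(h + 1)^2*(h - 1)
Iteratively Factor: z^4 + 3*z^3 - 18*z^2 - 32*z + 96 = (z + 4)*(z^3 - z^2 - 14*z + 24) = (z - 3)*(z + 4)*(z^2 + 2*z - 8) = (z - 3)*(z - 2)*(z + 4)*(z + 4)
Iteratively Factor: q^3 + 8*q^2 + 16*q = (q + 4)*(q^2 + 4*q) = q*(q + 4)*(q + 4)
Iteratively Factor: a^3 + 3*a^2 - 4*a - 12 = (a + 3)*(a^2 - 4) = (a + 2)*(a + 3)*(a - 2)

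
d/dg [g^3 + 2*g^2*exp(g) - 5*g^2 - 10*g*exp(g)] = 2*g^2*exp(g) + 3*g^2 - 6*g*exp(g) - 10*g - 10*exp(g)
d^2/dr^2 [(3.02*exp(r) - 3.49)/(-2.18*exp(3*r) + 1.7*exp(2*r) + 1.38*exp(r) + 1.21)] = (-57.4089920000001*exp(6*r) + 182.849244*exp(5*r) - 187.342612*exp(4*r) - 77.12934*exp(3*r) + 144.688758*exp(2*r) - 17.026568*exp(r) - 10.249184)*exp(r)/(10.360232*exp(9*r) - 24.23724*exp(8*r) - 0.774336000000005*exp(7*r) + 8.521468*exp(6*r) + 27.395736*exp(5*r) + 1.637844*exp(4*r) - 10.084818*exp(3*r) - 14.379882*exp(2*r) - 6.061374*exp(r) - 1.771561)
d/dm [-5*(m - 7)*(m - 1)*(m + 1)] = -15*m^2 + 70*m + 5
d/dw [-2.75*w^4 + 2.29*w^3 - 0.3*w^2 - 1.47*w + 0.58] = -11.0*w^3 + 6.87*w^2 - 0.6*w - 1.47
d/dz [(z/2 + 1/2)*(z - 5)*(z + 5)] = 3*z^2/2 + z - 25/2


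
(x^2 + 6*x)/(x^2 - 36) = x/(x - 6)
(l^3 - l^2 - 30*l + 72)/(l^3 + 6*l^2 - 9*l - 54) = (l - 4)/(l + 3)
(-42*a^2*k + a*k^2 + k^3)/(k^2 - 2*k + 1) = k*(-42*a^2 + a*k + k^2)/(k^2 - 2*k + 1)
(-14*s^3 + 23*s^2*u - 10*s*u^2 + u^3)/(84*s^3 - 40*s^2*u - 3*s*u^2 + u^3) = (-s + u)/(6*s + u)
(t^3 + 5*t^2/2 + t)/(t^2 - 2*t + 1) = t*(2*t^2 + 5*t + 2)/(2*(t^2 - 2*t + 1))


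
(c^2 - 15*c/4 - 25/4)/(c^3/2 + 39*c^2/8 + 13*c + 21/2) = 2*(4*c^2 - 15*c - 25)/(4*c^3 + 39*c^2 + 104*c + 84)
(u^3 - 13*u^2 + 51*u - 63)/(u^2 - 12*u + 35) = (u^2 - 6*u + 9)/(u - 5)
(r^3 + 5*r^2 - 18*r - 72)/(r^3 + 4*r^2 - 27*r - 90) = (r - 4)/(r - 5)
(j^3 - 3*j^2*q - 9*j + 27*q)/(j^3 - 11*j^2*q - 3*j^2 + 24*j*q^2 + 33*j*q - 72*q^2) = (-j - 3)/(-j + 8*q)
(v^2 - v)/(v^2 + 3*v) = (v - 1)/(v + 3)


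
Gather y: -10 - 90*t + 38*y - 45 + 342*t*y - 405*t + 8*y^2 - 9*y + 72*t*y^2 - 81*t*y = -495*t + y^2*(72*t + 8) + y*(261*t + 29) - 55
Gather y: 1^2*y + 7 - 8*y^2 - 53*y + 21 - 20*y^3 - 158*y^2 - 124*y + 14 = -20*y^3 - 166*y^2 - 176*y + 42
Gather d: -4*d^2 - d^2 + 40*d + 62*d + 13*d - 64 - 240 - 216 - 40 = -5*d^2 + 115*d - 560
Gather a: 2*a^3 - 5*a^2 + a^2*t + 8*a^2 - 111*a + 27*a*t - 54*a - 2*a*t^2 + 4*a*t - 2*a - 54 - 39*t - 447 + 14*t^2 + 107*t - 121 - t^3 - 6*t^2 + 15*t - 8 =2*a^3 + a^2*(t + 3) + a*(-2*t^2 + 31*t - 167) - t^3 + 8*t^2 + 83*t - 630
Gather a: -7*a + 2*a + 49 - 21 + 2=30 - 5*a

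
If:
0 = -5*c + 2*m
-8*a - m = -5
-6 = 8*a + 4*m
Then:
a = 13/12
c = -22/15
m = -11/3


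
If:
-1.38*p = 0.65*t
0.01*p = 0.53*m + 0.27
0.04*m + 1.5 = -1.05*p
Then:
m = -0.54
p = -1.41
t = 2.99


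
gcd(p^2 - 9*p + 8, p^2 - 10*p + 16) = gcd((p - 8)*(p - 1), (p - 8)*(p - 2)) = p - 8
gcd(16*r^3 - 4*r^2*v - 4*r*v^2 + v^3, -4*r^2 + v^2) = 4*r^2 - v^2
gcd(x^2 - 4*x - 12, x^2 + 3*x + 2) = x + 2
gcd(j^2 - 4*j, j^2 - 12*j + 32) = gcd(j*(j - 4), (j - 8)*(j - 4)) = j - 4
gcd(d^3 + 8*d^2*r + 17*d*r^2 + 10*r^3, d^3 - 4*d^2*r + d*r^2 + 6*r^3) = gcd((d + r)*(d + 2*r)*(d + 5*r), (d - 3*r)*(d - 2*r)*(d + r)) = d + r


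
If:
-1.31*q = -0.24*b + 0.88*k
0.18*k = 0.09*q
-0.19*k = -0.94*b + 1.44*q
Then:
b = 0.00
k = 0.00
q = 0.00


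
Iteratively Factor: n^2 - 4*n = (n - 4)*(n)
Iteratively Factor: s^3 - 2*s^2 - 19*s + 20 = (s + 4)*(s^2 - 6*s + 5) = (s - 5)*(s + 4)*(s - 1)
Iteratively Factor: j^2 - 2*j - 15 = (j + 3)*(j - 5)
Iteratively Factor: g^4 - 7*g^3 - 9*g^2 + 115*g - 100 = (g - 5)*(g^3 - 2*g^2 - 19*g + 20) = (g - 5)*(g - 1)*(g^2 - g - 20) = (g - 5)^2*(g - 1)*(g + 4)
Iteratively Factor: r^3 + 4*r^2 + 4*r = (r + 2)*(r^2 + 2*r) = (r + 2)^2*(r)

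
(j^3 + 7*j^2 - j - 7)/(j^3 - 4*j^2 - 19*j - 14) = (j^2 + 6*j - 7)/(j^2 - 5*j - 14)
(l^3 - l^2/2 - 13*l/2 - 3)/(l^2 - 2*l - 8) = (2*l^2 - 5*l - 3)/(2*(l - 4))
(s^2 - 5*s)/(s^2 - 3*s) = (s - 5)/(s - 3)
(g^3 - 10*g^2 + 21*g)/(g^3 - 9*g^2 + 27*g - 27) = g*(g - 7)/(g^2 - 6*g + 9)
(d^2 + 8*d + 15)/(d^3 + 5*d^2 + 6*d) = (d + 5)/(d*(d + 2))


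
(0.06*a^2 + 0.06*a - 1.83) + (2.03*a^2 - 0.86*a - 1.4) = 2.09*a^2 - 0.8*a - 3.23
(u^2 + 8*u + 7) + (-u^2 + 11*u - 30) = 19*u - 23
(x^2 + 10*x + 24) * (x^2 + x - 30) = x^4 + 11*x^3 + 4*x^2 - 276*x - 720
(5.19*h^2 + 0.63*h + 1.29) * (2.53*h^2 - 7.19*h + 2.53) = 13.1307*h^4 - 35.7222*h^3 + 11.8647*h^2 - 7.6812*h + 3.2637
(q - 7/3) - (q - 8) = 17/3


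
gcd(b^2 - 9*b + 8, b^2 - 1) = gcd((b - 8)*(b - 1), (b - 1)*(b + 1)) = b - 1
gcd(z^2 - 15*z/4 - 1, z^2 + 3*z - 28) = z - 4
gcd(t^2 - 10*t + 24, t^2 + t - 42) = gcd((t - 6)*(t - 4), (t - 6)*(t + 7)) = t - 6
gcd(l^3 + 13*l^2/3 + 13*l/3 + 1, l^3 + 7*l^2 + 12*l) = l + 3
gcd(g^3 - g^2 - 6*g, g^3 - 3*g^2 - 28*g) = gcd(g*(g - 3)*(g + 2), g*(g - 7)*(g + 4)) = g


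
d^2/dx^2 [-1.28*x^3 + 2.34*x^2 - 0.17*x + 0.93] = 4.68 - 7.68*x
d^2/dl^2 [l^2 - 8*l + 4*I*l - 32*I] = 2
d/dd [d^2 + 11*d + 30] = 2*d + 11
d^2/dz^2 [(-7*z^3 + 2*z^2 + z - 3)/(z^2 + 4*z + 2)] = 42*(-5*z^3 - 9*z^2 - 6*z - 2)/(z^6 + 12*z^5 + 54*z^4 + 112*z^3 + 108*z^2 + 48*z + 8)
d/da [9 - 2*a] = -2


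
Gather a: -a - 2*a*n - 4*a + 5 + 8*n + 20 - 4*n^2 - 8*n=a*(-2*n - 5) - 4*n^2 + 25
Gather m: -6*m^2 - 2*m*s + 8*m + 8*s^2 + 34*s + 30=-6*m^2 + m*(8 - 2*s) + 8*s^2 + 34*s + 30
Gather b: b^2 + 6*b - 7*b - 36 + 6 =b^2 - b - 30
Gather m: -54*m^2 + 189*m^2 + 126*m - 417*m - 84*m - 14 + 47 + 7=135*m^2 - 375*m + 40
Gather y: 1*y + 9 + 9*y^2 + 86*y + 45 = 9*y^2 + 87*y + 54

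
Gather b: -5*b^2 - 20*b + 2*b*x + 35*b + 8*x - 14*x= -5*b^2 + b*(2*x + 15) - 6*x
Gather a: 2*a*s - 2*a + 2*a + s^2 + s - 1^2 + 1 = 2*a*s + s^2 + s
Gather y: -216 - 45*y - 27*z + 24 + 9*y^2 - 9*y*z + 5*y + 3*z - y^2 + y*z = 8*y^2 + y*(-8*z - 40) - 24*z - 192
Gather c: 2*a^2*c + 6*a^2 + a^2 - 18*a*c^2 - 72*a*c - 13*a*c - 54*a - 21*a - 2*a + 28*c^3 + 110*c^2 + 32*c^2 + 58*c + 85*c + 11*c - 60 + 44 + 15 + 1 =7*a^2 - 77*a + 28*c^3 + c^2*(142 - 18*a) + c*(2*a^2 - 85*a + 154)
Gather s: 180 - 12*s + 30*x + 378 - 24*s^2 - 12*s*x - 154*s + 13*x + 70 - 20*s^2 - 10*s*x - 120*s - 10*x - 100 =-44*s^2 + s*(-22*x - 286) + 33*x + 528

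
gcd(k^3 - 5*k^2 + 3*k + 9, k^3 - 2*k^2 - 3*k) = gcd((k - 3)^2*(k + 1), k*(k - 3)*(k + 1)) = k^2 - 2*k - 3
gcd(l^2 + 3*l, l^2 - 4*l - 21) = l + 3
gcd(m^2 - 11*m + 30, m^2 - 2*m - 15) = m - 5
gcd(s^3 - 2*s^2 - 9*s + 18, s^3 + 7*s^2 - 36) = s^2 + s - 6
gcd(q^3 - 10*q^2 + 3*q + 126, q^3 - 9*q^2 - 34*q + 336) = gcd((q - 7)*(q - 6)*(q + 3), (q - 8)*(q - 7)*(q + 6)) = q - 7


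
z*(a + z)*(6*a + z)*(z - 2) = 6*a^2*z^2 - 12*a^2*z + 7*a*z^3 - 14*a*z^2 + z^4 - 2*z^3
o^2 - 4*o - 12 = (o - 6)*(o + 2)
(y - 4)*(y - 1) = y^2 - 5*y + 4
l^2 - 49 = (l - 7)*(l + 7)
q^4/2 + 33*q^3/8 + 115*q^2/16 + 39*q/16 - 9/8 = (q/2 + 1/2)*(q - 1/4)*(q + 3/2)*(q + 6)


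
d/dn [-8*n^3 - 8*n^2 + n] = -24*n^2 - 16*n + 1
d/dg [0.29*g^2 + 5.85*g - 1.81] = 0.58*g + 5.85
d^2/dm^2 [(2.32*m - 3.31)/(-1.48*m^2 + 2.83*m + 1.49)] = ((2.32*m - 3.31)*(2.96*m - 2.83)*(5.92*m - 5.66) + (20.6016*m - 22.9288)*(-1.48*m^2 + 2.83*m + 1.49))/(-1.48*m^2 + 2.83*m + 1.49)^3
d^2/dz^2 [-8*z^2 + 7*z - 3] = -16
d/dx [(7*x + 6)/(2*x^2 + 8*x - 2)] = (7*x^2 + 28*x - 2*(x + 2)*(7*x + 6) - 7)/(2*(x^2 + 4*x - 1)^2)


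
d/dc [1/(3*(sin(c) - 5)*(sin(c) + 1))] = 2*(2 - sin(c))*cos(c)/(3*(sin(c) - 5)^2*(sin(c) + 1)^2)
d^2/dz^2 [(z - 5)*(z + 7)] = 2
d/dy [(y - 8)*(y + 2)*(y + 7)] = 3*y^2 + 2*y - 58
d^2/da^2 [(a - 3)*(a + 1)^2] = 6*a - 2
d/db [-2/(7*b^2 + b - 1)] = 2*(14*b + 1)/(7*b^2 + b - 1)^2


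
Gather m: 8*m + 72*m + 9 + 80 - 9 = 80*m + 80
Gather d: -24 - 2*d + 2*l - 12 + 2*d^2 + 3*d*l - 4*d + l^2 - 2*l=2*d^2 + d*(3*l - 6) + l^2 - 36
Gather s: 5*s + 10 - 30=5*s - 20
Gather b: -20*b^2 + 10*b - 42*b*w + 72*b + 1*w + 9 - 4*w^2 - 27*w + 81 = -20*b^2 + b*(82 - 42*w) - 4*w^2 - 26*w + 90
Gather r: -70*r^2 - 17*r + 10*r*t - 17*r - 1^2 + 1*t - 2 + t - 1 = -70*r^2 + r*(10*t - 34) + 2*t - 4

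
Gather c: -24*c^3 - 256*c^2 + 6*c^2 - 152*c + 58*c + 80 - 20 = -24*c^3 - 250*c^2 - 94*c + 60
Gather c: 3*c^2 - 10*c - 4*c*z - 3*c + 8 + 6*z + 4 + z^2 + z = 3*c^2 + c*(-4*z - 13) + z^2 + 7*z + 12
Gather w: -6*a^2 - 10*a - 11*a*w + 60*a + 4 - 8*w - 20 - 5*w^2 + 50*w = -6*a^2 + 50*a - 5*w^2 + w*(42 - 11*a) - 16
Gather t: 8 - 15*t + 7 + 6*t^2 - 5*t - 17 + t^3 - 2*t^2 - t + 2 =t^3 + 4*t^2 - 21*t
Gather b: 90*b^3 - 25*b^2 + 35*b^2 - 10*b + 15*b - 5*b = 90*b^3 + 10*b^2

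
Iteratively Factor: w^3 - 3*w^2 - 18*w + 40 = (w - 2)*(w^2 - w - 20) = (w - 5)*(w - 2)*(w + 4)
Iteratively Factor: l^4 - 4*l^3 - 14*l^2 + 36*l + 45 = (l + 3)*(l^3 - 7*l^2 + 7*l + 15) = (l - 5)*(l + 3)*(l^2 - 2*l - 3) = (l - 5)*(l - 3)*(l + 3)*(l + 1)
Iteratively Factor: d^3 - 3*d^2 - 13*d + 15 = (d - 5)*(d^2 + 2*d - 3) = (d - 5)*(d - 1)*(d + 3)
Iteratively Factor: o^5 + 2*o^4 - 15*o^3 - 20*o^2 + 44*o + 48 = (o - 2)*(o^4 + 4*o^3 - 7*o^2 - 34*o - 24) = (o - 2)*(o + 1)*(o^3 + 3*o^2 - 10*o - 24) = (o - 2)*(o + 1)*(o + 4)*(o^2 - o - 6) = (o - 3)*(o - 2)*(o + 1)*(o + 4)*(o + 2)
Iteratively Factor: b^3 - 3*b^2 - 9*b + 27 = (b - 3)*(b^2 - 9) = (b - 3)^2*(b + 3)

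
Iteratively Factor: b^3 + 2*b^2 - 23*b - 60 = (b + 4)*(b^2 - 2*b - 15) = (b - 5)*(b + 4)*(b + 3)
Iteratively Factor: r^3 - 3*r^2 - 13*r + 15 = (r - 5)*(r^2 + 2*r - 3) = (r - 5)*(r + 3)*(r - 1)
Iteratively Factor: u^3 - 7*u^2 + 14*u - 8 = (u - 1)*(u^2 - 6*u + 8) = (u - 2)*(u - 1)*(u - 4)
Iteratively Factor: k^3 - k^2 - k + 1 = (k - 1)*(k^2 - 1) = (k - 1)*(k + 1)*(k - 1)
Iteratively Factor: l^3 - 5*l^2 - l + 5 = (l - 1)*(l^2 - 4*l - 5) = (l - 5)*(l - 1)*(l + 1)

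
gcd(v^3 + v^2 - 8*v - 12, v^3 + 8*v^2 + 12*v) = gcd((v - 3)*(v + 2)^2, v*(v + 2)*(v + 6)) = v + 2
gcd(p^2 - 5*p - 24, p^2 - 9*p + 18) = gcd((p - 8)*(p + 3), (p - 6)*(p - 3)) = 1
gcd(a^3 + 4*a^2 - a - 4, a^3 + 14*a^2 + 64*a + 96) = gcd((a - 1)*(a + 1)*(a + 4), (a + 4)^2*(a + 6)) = a + 4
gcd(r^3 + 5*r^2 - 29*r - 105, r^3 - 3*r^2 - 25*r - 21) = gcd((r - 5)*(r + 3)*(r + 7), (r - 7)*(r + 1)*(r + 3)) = r + 3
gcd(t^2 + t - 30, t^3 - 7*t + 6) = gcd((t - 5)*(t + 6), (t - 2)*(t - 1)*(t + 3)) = 1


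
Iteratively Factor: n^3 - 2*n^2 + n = (n)*(n^2 - 2*n + 1) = n*(n - 1)*(n - 1)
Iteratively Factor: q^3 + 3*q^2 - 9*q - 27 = (q + 3)*(q^2 - 9) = (q + 3)^2*(q - 3)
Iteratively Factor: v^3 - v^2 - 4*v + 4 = (v + 2)*(v^2 - 3*v + 2) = (v - 2)*(v + 2)*(v - 1)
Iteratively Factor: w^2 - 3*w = (w)*(w - 3)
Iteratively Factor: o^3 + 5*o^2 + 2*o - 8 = (o - 1)*(o^2 + 6*o + 8) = (o - 1)*(o + 4)*(o + 2)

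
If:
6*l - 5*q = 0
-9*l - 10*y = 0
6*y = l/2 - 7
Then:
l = 70/59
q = 84/59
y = -63/59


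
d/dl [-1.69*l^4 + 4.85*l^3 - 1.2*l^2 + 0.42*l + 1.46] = -6.76*l^3 + 14.55*l^2 - 2.4*l + 0.42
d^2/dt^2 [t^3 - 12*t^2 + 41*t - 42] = 6*t - 24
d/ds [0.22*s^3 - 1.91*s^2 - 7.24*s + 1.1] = 0.66*s^2 - 3.82*s - 7.24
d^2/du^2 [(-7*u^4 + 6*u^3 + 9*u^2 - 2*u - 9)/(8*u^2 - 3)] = 2*(-448*u^6 + 504*u^4 + 16*u^3 - 1458*u^2 + 18*u - 135)/(512*u^6 - 576*u^4 + 216*u^2 - 27)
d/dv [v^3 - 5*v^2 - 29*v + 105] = 3*v^2 - 10*v - 29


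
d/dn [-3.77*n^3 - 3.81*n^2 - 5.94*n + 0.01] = -11.31*n^2 - 7.62*n - 5.94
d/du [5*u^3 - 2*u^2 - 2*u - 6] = 15*u^2 - 4*u - 2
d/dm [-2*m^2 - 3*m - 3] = -4*m - 3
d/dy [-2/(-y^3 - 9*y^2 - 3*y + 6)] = 6*(-y^2 - 6*y - 1)/(y^3 + 9*y^2 + 3*y - 6)^2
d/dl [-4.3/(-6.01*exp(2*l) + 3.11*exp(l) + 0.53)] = (13.373 - 51.686*exp(l))*exp(l)/(-6.01*exp(2*l) + 3.11*exp(l) + 0.53)^2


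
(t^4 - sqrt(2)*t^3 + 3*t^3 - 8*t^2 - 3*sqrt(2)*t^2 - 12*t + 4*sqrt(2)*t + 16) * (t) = t^5 - sqrt(2)*t^4 + 3*t^4 - 8*t^3 - 3*sqrt(2)*t^3 - 12*t^2 + 4*sqrt(2)*t^2 + 16*t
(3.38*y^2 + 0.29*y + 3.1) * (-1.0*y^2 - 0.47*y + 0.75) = -3.38*y^4 - 1.8786*y^3 - 0.7013*y^2 - 1.2395*y + 2.325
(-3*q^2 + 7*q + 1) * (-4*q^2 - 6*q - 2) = 12*q^4 - 10*q^3 - 40*q^2 - 20*q - 2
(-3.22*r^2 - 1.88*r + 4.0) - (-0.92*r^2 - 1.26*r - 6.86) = -2.3*r^2 - 0.62*r + 10.86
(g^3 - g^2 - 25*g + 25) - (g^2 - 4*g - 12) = g^3 - 2*g^2 - 21*g + 37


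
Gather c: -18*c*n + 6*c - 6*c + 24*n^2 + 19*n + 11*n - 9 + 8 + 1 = -18*c*n + 24*n^2 + 30*n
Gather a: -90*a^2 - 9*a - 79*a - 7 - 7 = -90*a^2 - 88*a - 14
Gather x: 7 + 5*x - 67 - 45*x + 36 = -40*x - 24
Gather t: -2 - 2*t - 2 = -2*t - 4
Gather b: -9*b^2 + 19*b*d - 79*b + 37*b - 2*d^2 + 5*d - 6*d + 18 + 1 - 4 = -9*b^2 + b*(19*d - 42) - 2*d^2 - d + 15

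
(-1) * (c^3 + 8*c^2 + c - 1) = -c^3 - 8*c^2 - c + 1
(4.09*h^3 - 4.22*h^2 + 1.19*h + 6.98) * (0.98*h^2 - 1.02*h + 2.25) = 4.0082*h^5 - 8.3074*h^4 + 14.6731*h^3 - 3.8684*h^2 - 4.4421*h + 15.705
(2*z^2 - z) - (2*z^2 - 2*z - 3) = z + 3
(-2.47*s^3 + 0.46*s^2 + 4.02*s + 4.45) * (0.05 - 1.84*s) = 4.5448*s^4 - 0.9699*s^3 - 7.3738*s^2 - 7.987*s + 0.2225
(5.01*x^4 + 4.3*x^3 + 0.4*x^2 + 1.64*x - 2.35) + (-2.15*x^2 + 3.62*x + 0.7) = 5.01*x^4 + 4.3*x^3 - 1.75*x^2 + 5.26*x - 1.65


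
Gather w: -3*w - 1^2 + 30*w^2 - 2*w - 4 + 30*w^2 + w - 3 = 60*w^2 - 4*w - 8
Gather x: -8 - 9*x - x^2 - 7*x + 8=-x^2 - 16*x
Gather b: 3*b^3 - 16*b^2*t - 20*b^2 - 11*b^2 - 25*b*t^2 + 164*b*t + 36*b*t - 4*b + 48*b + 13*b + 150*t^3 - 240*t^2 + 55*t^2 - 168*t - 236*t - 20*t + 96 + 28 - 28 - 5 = 3*b^3 + b^2*(-16*t - 31) + b*(-25*t^2 + 200*t + 57) + 150*t^3 - 185*t^2 - 424*t + 91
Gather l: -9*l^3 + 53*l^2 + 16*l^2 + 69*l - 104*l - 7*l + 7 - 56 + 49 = -9*l^3 + 69*l^2 - 42*l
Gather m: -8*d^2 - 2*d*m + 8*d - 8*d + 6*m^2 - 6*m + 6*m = -8*d^2 - 2*d*m + 6*m^2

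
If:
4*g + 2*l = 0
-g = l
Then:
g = 0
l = 0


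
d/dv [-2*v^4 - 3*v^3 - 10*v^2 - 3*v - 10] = -8*v^3 - 9*v^2 - 20*v - 3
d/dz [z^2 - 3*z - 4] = 2*z - 3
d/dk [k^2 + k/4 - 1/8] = 2*k + 1/4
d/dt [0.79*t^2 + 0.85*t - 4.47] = 1.58*t + 0.85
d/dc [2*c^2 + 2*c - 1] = 4*c + 2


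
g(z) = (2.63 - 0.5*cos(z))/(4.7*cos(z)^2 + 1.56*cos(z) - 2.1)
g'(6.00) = -0.49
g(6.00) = 0.58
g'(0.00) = 0.00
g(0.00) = 0.51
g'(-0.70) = -3.91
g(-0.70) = 1.22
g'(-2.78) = 25.63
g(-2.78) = 5.60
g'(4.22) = 2.53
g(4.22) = -1.60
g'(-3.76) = -171.98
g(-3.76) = -12.11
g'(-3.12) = 0.48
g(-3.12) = 3.01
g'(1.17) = 18.87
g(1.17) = -3.14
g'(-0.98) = -258.84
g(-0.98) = 10.35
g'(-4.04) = -6.66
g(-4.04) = -2.36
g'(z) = (2.63 - 0.5*cos(z))*(9.4*sin(z)*cos(z) + 1.56*sin(z))/(4.7*cos(z)^2 + 1.56*cos(z) - 2.1)^2 + 0.5*sin(z)/(4.7*cos(z)^2 + 1.56*cos(z) - 2.1) = (-2.35*cos(z)^2 + 24.722*cos(z) + 3.0528)*sin(z)/(22.09*cos(z)^4 + 14.664*cos(z)^3 - 17.3064*cos(z)^2 - 6.552*cos(z) + 4.41)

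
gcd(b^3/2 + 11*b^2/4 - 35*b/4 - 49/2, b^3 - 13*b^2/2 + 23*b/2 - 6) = 1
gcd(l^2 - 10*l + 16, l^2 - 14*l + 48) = l - 8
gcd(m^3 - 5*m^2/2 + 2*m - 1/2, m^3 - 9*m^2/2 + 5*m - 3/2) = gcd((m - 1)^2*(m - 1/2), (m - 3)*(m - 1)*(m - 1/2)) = m^2 - 3*m/2 + 1/2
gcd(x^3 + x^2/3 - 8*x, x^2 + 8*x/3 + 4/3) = 1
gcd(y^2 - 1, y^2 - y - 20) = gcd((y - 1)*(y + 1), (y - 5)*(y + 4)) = 1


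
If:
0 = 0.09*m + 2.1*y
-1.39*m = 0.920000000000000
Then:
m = -0.66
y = 0.03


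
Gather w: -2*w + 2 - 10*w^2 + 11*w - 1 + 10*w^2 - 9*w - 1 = 0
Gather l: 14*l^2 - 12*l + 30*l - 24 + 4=14*l^2 + 18*l - 20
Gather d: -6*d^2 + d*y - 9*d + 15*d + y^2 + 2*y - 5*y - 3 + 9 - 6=-6*d^2 + d*(y + 6) + y^2 - 3*y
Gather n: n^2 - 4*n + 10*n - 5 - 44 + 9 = n^2 + 6*n - 40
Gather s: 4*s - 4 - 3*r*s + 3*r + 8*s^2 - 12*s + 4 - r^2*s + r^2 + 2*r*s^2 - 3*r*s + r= r^2 + 4*r + s^2*(2*r + 8) + s*(-r^2 - 6*r - 8)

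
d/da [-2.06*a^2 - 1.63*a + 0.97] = -4.12*a - 1.63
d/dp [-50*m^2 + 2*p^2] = 4*p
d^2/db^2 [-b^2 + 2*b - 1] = -2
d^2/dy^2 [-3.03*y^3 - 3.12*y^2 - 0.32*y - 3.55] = -18.18*y - 6.24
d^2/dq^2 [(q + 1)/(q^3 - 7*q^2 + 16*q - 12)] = 2*(3*q^3 - 3*q^2 - 47*q + 91)/(q^7 - 17*q^6 + 123*q^5 - 491*q^4 + 1168*q^3 - 1656*q^2 + 1296*q - 432)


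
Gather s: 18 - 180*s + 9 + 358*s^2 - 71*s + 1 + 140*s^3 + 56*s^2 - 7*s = 140*s^3 + 414*s^2 - 258*s + 28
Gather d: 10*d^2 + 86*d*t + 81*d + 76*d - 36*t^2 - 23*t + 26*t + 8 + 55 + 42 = 10*d^2 + d*(86*t + 157) - 36*t^2 + 3*t + 105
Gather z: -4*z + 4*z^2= 4*z^2 - 4*z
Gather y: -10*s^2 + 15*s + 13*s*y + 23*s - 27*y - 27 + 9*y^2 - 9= -10*s^2 + 38*s + 9*y^2 + y*(13*s - 27) - 36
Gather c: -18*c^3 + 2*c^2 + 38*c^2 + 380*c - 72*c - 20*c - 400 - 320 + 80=-18*c^3 + 40*c^2 + 288*c - 640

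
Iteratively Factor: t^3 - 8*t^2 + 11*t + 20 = (t - 5)*(t^2 - 3*t - 4) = (t - 5)*(t + 1)*(t - 4)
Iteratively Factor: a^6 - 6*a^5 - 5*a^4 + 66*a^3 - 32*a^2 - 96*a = (a + 1)*(a^5 - 7*a^4 + 2*a^3 + 64*a^2 - 96*a) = (a - 2)*(a + 1)*(a^4 - 5*a^3 - 8*a^2 + 48*a) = a*(a - 2)*(a + 1)*(a^3 - 5*a^2 - 8*a + 48) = a*(a - 2)*(a + 1)*(a + 3)*(a^2 - 8*a + 16) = a*(a - 4)*(a - 2)*(a + 1)*(a + 3)*(a - 4)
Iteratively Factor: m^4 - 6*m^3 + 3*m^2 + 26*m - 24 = (m + 2)*(m^3 - 8*m^2 + 19*m - 12) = (m - 1)*(m + 2)*(m^2 - 7*m + 12) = (m - 3)*(m - 1)*(m + 2)*(m - 4)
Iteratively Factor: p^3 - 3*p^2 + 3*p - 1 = (p - 1)*(p^2 - 2*p + 1) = (p - 1)^2*(p - 1)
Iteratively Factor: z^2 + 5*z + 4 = (z + 1)*(z + 4)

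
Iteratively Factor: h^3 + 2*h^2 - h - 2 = (h + 2)*(h^2 - 1) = (h + 1)*(h + 2)*(h - 1)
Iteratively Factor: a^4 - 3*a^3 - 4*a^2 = (a)*(a^3 - 3*a^2 - 4*a) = a^2*(a^2 - 3*a - 4) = a^2*(a + 1)*(a - 4)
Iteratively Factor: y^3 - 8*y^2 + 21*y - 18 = (y - 3)*(y^2 - 5*y + 6) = (y - 3)*(y - 2)*(y - 3)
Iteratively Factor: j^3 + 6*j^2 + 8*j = (j)*(j^2 + 6*j + 8) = j*(j + 4)*(j + 2)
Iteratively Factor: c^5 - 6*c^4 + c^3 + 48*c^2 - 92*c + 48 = (c - 2)*(c^4 - 4*c^3 - 7*c^2 + 34*c - 24) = (c - 2)^2*(c^3 - 2*c^2 - 11*c + 12) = (c - 2)^2*(c - 1)*(c^2 - c - 12) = (c - 2)^2*(c - 1)*(c + 3)*(c - 4)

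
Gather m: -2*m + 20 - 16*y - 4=-2*m - 16*y + 16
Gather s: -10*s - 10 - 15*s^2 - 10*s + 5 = -15*s^2 - 20*s - 5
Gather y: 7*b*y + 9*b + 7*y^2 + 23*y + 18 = 9*b + 7*y^2 + y*(7*b + 23) + 18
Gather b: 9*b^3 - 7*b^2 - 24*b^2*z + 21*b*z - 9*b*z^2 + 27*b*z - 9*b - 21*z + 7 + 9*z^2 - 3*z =9*b^3 + b^2*(-24*z - 7) + b*(-9*z^2 + 48*z - 9) + 9*z^2 - 24*z + 7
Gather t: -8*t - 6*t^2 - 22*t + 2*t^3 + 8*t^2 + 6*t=2*t^3 + 2*t^2 - 24*t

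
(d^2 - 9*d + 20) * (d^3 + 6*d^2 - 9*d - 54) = d^5 - 3*d^4 - 43*d^3 + 147*d^2 + 306*d - 1080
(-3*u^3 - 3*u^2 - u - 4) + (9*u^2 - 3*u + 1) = -3*u^3 + 6*u^2 - 4*u - 3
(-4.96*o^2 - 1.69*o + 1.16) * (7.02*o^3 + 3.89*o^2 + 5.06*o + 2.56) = -34.8192*o^5 - 31.1582*o^4 - 23.5285*o^3 - 16.7366*o^2 + 1.5432*o + 2.9696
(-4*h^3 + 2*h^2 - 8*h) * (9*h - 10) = -36*h^4 + 58*h^3 - 92*h^2 + 80*h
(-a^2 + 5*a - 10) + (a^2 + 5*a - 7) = 10*a - 17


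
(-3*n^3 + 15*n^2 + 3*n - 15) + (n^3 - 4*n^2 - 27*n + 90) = -2*n^3 + 11*n^2 - 24*n + 75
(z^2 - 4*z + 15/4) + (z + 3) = z^2 - 3*z + 27/4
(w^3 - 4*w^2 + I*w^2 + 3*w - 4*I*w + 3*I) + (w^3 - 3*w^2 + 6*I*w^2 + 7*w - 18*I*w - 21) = 2*w^3 - 7*w^2 + 7*I*w^2 + 10*w - 22*I*w - 21 + 3*I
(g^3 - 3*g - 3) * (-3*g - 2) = -3*g^4 - 2*g^3 + 9*g^2 + 15*g + 6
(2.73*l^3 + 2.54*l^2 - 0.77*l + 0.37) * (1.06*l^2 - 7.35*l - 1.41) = 2.8938*l^5 - 17.3731*l^4 - 23.3345*l^3 + 2.4703*l^2 - 1.6338*l - 0.5217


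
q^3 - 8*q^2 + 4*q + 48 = (q - 6)*(q - 4)*(q + 2)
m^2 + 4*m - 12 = (m - 2)*(m + 6)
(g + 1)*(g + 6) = g^2 + 7*g + 6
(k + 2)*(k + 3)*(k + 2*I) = k^3 + 5*k^2 + 2*I*k^2 + 6*k + 10*I*k + 12*I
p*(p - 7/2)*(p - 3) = p^3 - 13*p^2/2 + 21*p/2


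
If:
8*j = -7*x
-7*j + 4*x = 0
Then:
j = 0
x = 0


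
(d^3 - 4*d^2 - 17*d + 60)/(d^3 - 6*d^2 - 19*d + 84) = (d - 5)/(d - 7)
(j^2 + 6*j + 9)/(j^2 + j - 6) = (j + 3)/(j - 2)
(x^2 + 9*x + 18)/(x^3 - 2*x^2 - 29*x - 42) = (x + 6)/(x^2 - 5*x - 14)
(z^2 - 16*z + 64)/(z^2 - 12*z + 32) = (z - 8)/(z - 4)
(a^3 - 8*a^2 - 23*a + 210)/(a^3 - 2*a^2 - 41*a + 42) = (a^2 - a - 30)/(a^2 + 5*a - 6)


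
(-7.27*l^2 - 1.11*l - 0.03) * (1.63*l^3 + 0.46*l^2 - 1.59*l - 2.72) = -11.8501*l^5 - 5.1535*l^4 + 10.9998*l^3 + 21.5255*l^2 + 3.0669*l + 0.0816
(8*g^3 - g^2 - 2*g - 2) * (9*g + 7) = 72*g^4 + 47*g^3 - 25*g^2 - 32*g - 14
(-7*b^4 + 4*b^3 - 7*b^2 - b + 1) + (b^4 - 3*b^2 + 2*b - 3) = -6*b^4 + 4*b^3 - 10*b^2 + b - 2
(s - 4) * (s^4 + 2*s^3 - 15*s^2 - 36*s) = s^5 - 2*s^4 - 23*s^3 + 24*s^2 + 144*s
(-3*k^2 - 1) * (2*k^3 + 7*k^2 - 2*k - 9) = -6*k^5 - 21*k^4 + 4*k^3 + 20*k^2 + 2*k + 9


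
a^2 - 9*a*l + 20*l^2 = (a - 5*l)*(a - 4*l)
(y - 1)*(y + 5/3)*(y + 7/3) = y^3 + 3*y^2 - y/9 - 35/9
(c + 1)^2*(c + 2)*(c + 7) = c^4 + 11*c^3 + 33*c^2 + 37*c + 14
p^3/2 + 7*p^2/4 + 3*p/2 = p*(p/2 + 1)*(p + 3/2)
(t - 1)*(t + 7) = t^2 + 6*t - 7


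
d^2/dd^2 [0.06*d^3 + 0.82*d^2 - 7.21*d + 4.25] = 0.36*d + 1.64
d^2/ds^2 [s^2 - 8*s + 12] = 2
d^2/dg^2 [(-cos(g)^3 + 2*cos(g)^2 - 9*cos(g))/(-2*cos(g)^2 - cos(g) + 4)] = 2*(64*(1 - cos(g)^2)^2 - 2*cos(g)^7 - 3*cos(g)^6 - 14*cos(g)^5 - 251*cos(g)^3 + 114*cos(g)^2 + 192*cos(g) - 60)/(2*cos(g)^2 + cos(g) - 4)^3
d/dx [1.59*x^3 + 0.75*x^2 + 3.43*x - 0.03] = 4.77*x^2 + 1.5*x + 3.43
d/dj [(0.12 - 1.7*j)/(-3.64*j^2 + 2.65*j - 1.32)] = (-6.188*j^2 + 0.8736*j + 1.926)/(13.2496*j^4 - 19.292*j^3 + 16.6321*j^2 - 6.996*j + 1.7424)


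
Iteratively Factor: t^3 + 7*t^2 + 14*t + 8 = (t + 4)*(t^2 + 3*t + 2) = (t + 1)*(t + 4)*(t + 2)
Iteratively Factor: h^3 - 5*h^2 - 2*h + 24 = (h - 3)*(h^2 - 2*h - 8) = (h - 4)*(h - 3)*(h + 2)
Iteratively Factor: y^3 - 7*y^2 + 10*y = (y - 2)*(y^2 - 5*y) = (y - 5)*(y - 2)*(y)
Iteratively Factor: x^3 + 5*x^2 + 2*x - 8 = (x - 1)*(x^2 + 6*x + 8) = (x - 1)*(x + 4)*(x + 2)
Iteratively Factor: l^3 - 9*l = (l)*(l^2 - 9) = l*(l - 3)*(l + 3)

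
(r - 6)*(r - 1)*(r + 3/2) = r^3 - 11*r^2/2 - 9*r/2 + 9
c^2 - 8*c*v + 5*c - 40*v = (c + 5)*(c - 8*v)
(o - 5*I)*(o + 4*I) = o^2 - I*o + 20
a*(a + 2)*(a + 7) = a^3 + 9*a^2 + 14*a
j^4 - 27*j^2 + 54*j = j*(j - 3)^2*(j + 6)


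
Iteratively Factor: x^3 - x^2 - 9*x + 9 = (x - 3)*(x^2 + 2*x - 3) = (x - 3)*(x - 1)*(x + 3)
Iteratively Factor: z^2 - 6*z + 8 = (z - 4)*(z - 2)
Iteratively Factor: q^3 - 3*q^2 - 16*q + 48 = (q - 3)*(q^2 - 16) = (q - 4)*(q - 3)*(q + 4)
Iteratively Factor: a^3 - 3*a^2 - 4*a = (a + 1)*(a^2 - 4*a) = (a - 4)*(a + 1)*(a)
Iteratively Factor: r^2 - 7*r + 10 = (r - 5)*(r - 2)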